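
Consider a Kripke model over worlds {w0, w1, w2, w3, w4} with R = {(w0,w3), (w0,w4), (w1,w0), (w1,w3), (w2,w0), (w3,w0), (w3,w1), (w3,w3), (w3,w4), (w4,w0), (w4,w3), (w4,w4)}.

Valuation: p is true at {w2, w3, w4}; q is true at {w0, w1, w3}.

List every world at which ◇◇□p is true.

w0: successors {w3, w4}; ◇□p there: w3:T, w4:T. ✓
w1: successors {w0, w3}; ◇□p there: w0:F, w3:T. ✓
w2: successors {w0}; ◇□p there: w0:F. ✗
w3: successors {w0, w1, w3, w4}; ◇□p there: w0:F, w1:T, w3:T, w4:T. ✓
w4: successors {w0, w3, w4}; ◇□p there: w0:F, w3:T, w4:T. ✓

{w0, w1, w3, w4}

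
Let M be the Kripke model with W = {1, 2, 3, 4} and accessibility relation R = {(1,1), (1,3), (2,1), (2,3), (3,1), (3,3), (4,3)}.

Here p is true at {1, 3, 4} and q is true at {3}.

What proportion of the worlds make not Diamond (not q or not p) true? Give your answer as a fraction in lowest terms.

1: Diamond (not q or not p) is T. ✗
2: Diamond (not q or not p) is T. ✗
3: Diamond (not q or not p) is T. ✗
4: Diamond (not q or not p) is F. ✓
That's 1 of 4 worlds, so 1/4.

1/4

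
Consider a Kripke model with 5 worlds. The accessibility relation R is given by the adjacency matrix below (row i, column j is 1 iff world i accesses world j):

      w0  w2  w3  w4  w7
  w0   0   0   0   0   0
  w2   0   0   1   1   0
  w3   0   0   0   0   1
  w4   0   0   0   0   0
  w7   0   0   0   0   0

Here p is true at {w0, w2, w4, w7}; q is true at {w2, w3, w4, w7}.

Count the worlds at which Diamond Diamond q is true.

w0: no successors, so Diamond Diamond q fails. ✗
w2: successors {w3, w4}; Diamond q there: w3:T, w4:F. ✓
w3: successors {w7}; Diamond q there: w7:F. ✗
w4: no successors, so Diamond Diamond q fails. ✗
w7: no successors, so Diamond Diamond q fails. ✗
Satisfying worlds: {w2}.

1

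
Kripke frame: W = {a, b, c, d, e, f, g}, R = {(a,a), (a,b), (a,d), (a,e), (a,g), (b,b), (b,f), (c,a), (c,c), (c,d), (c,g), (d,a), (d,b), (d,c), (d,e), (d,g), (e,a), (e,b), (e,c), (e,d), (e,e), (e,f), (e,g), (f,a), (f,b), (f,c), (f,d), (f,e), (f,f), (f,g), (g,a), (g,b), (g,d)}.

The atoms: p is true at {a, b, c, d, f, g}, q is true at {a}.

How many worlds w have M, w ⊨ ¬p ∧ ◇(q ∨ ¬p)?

a: ¬p is F, ◇(q ∨ ¬p) is T. ✗
b: ¬p is F, ◇(q ∨ ¬p) is F. ✗
c: ¬p is F, ◇(q ∨ ¬p) is T. ✗
d: ¬p is F, ◇(q ∨ ¬p) is T. ✗
e: ¬p is T, ◇(q ∨ ¬p) is T. ✓
f: ¬p is F, ◇(q ∨ ¬p) is T. ✗
g: ¬p is F, ◇(q ∨ ¬p) is T. ✗
Satisfying worlds: {e}.

1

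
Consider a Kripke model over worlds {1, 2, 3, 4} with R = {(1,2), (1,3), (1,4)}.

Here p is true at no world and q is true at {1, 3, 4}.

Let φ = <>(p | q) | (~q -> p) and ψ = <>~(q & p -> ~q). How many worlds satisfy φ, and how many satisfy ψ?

For <>(p | q) | (~q -> p):
1: <>(p | q) is T, ~q -> p is T. ✓
2: <>(p | q) is F, ~q -> p is F. ✗
3: <>(p | q) is F, ~q -> p is T. ✓
4: <>(p | q) is F, ~q -> p is T. ✓
— 3 worlds.
For <>~(q & p -> ~q):
1: successors {2, 3, 4}; ~(q & p -> ~q) there: 2:F, 3:F, 4:F. ✗
2: no successors, so <>~(q & p -> ~q) fails. ✗
3: no successors, so <>~(q & p -> ~q) fails. ✗
4: no successors, so <>~(q & p -> ~q) fails. ✗
— 0 worlds.

3 and 0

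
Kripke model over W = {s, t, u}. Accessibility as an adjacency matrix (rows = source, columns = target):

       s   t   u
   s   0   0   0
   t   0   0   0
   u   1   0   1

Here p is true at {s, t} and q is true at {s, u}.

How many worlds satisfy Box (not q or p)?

2

s: no successors, so Box (not q or p) holds vacuously. ✓
t: no successors, so Box (not q or p) holds vacuously. ✓
u: successors {s, u}; not q or p there: s:T, u:F. ✗
Satisfying worlds: {s, t}.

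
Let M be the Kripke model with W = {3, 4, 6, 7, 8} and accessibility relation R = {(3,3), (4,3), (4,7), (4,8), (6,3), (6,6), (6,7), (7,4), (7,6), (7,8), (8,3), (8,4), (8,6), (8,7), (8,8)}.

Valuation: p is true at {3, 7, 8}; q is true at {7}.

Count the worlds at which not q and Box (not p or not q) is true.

1

3: not q is T, Box (not p or not q) is T. ✓
4: not q is T, Box (not p or not q) is F. ✗
6: not q is T, Box (not p or not q) is F. ✗
7: not q is F, Box (not p or not q) is T. ✗
8: not q is T, Box (not p or not q) is F. ✗
Satisfying worlds: {3}.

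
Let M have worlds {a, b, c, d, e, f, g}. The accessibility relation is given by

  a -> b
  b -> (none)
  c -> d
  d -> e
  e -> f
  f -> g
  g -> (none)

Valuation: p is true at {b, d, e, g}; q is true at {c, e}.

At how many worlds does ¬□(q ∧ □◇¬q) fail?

3

a: □(q ∧ □◇¬q) is F. ✓
b: □(q ∧ □◇¬q) is T. ✗
c: □(q ∧ □◇¬q) is F. ✓
d: □(q ∧ □◇¬q) is T. ✗
e: □(q ∧ □◇¬q) is F. ✓
f: □(q ∧ □◇¬q) is F. ✓
g: □(q ∧ □◇¬q) is T. ✗
Satisfying worlds: {a, c, e, f}.
So ¬□(q ∧ □◇¬q) fails at the other 3 worlds.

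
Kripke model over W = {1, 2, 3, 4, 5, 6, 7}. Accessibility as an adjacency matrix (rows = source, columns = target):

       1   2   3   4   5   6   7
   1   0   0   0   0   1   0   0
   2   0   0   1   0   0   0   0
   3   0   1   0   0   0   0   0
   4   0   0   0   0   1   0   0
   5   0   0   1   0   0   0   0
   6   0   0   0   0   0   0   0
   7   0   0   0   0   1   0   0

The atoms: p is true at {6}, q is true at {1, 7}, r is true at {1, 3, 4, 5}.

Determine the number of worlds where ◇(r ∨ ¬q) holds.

6

1: successors {5}; r ∨ ¬q there: 5:T. ✓
2: successors {3}; r ∨ ¬q there: 3:T. ✓
3: successors {2}; r ∨ ¬q there: 2:T. ✓
4: successors {5}; r ∨ ¬q there: 5:T. ✓
5: successors {3}; r ∨ ¬q there: 3:T. ✓
6: no successors, so ◇(r ∨ ¬q) fails. ✗
7: successors {5}; r ∨ ¬q there: 5:T. ✓
Satisfying worlds: {1, 2, 3, 4, 5, 7}.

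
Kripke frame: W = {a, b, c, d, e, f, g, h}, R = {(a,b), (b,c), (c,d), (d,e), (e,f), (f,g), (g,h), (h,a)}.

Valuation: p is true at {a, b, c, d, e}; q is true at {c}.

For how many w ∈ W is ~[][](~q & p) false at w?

4

a: [][](~q & p) is F. ✓
b: [][](~q & p) is T. ✗
c: [][](~q & p) is T. ✗
d: [][](~q & p) is F. ✓
e: [][](~q & p) is F. ✓
f: [][](~q & p) is F. ✓
g: [][](~q & p) is T. ✗
h: [][](~q & p) is T. ✗
Satisfying worlds: {a, d, e, f}.
So ~[][](~q & p) fails at the other 4 worlds.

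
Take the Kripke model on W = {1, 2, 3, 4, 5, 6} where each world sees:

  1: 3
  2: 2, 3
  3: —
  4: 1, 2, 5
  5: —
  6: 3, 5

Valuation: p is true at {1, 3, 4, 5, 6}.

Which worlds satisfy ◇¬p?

1: successors {3}; ¬p there: 3:F. ✗
2: successors {2, 3}; ¬p there: 2:T, 3:F. ✓
3: no successors, so ◇¬p fails. ✗
4: successors {1, 2, 5}; ¬p there: 1:F, 2:T, 5:F. ✓
5: no successors, so ◇¬p fails. ✗
6: successors {3, 5}; ¬p there: 3:F, 5:F. ✗

{2, 4}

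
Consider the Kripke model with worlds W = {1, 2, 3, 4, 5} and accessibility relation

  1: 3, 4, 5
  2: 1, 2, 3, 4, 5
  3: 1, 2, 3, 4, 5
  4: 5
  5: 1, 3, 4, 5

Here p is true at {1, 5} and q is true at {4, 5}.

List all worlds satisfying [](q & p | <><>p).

1: successors {3, 4, 5}; q & p | <><>p there: 3:T, 4:T, 5:T. ✓
2: successors {1, 2, 3, 4, 5}; q & p | <><>p there: 1:T, 2:T, 3:T, 4:T, 5:T. ✓
3: successors {1, 2, 3, 4, 5}; q & p | <><>p there: 1:T, 2:T, 3:T, 4:T, 5:T. ✓
4: successors {5}; q & p | <><>p there: 5:T. ✓
5: successors {1, 3, 4, 5}; q & p | <><>p there: 1:T, 3:T, 4:T, 5:T. ✓

{1, 2, 3, 4, 5}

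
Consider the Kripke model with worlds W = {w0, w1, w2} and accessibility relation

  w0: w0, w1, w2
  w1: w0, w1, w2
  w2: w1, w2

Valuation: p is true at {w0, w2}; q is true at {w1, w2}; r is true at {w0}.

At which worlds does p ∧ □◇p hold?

{w0, w2}

w0: p is T, □◇p is T. ✓
w1: p is F, □◇p is T. ✗
w2: p is T, □◇p is T. ✓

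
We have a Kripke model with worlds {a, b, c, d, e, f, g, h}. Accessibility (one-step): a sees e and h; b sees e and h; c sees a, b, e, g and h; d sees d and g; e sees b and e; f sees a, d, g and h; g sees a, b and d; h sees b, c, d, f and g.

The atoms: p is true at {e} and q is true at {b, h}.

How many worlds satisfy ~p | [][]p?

a: ~p is T, [][]p is F. ✓
b: ~p is T, [][]p is F. ✓
c: ~p is T, [][]p is F. ✓
d: ~p is T, [][]p is F. ✓
e: ~p is F, [][]p is F. ✗
f: ~p is T, [][]p is F. ✓
g: ~p is T, [][]p is F. ✓
h: ~p is T, [][]p is F. ✓
Satisfying worlds: {a, b, c, d, f, g, h}.

7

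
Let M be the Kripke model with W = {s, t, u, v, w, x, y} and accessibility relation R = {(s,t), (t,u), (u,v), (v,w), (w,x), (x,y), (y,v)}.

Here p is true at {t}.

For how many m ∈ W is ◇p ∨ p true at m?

s: ◇p is T, p is F. ✓
t: ◇p is F, p is T. ✓
u: ◇p is F, p is F. ✗
v: ◇p is F, p is F. ✗
w: ◇p is F, p is F. ✗
x: ◇p is F, p is F. ✗
y: ◇p is F, p is F. ✗
Satisfying worlds: {s, t}.

2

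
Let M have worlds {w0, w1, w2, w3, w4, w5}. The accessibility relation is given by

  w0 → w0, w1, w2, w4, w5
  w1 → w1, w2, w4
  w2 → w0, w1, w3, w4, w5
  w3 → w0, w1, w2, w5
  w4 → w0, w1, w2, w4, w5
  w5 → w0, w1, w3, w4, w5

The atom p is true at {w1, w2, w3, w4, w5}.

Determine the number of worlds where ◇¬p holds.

5

w0: successors {w0, w1, w2, w4, w5}; ¬p there: w0:T, w1:F, w2:F, w4:F, w5:F. ✓
w1: successors {w1, w2, w4}; ¬p there: w1:F, w2:F, w4:F. ✗
w2: successors {w0, w1, w3, w4, w5}; ¬p there: w0:T, w1:F, w3:F, w4:F, w5:F. ✓
w3: successors {w0, w1, w2, w5}; ¬p there: w0:T, w1:F, w2:F, w5:F. ✓
w4: successors {w0, w1, w2, w4, w5}; ¬p there: w0:T, w1:F, w2:F, w4:F, w5:F. ✓
w5: successors {w0, w1, w3, w4, w5}; ¬p there: w0:T, w1:F, w3:F, w4:F, w5:F. ✓
Satisfying worlds: {w0, w2, w3, w4, w5}.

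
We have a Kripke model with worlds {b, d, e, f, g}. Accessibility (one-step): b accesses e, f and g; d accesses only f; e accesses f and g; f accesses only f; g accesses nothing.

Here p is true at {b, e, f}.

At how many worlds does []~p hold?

1

b: successors {e, f, g}; ~p there: e:F, f:F, g:T. ✗
d: successors {f}; ~p there: f:F. ✗
e: successors {f, g}; ~p there: f:F, g:T. ✗
f: successors {f}; ~p there: f:F. ✗
g: no successors, so []~p holds vacuously. ✓
Satisfying worlds: {g}.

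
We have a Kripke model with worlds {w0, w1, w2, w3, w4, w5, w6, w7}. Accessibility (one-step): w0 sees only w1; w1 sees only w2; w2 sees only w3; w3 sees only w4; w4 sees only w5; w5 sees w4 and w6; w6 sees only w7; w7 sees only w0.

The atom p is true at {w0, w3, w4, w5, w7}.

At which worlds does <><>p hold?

w0: successors {w1}; <>p there: w1:F. ✗
w1: successors {w2}; <>p there: w2:T. ✓
w2: successors {w3}; <>p there: w3:T. ✓
w3: successors {w4}; <>p there: w4:T. ✓
w4: successors {w5}; <>p there: w5:T. ✓
w5: successors {w4, w6}; <>p there: w4:T, w6:T. ✓
w6: successors {w7}; <>p there: w7:T. ✓
w7: successors {w0}; <>p there: w0:F. ✗

{w1, w2, w3, w4, w5, w6}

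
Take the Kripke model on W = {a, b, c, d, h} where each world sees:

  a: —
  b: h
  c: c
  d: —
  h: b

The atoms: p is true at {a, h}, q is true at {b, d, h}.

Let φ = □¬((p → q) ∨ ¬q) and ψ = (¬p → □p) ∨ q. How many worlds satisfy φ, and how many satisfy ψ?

For □¬((p → q) ∨ ¬q):
a: no successors, so □¬((p → q) ∨ ¬q) holds vacuously. ✓
b: successors {h}; ¬((p → q) ∨ ¬q) there: h:F. ✗
c: successors {c}; ¬((p → q) ∨ ¬q) there: c:F. ✗
d: no successors, so □¬((p → q) ∨ ¬q) holds vacuously. ✓
h: successors {b}; ¬((p → q) ∨ ¬q) there: b:F. ✗
— 2 worlds.
For (¬p → □p) ∨ q:
a: ¬p → □p is T, q is F. ✓
b: ¬p → □p is T, q is T. ✓
c: ¬p → □p is F, q is F. ✗
d: ¬p → □p is T, q is T. ✓
h: ¬p → □p is T, q is T. ✓
— 4 worlds.

2 and 4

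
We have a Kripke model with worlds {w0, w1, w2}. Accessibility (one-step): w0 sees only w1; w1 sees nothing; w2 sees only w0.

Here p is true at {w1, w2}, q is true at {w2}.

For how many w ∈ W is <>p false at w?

w0: successors {w1}; p there: w1:T. ✓
w1: no successors, so <>p fails. ✗
w2: successors {w0}; p there: w0:F. ✗
Satisfying worlds: {w0}.
So <>p fails at the other 2 worlds.

2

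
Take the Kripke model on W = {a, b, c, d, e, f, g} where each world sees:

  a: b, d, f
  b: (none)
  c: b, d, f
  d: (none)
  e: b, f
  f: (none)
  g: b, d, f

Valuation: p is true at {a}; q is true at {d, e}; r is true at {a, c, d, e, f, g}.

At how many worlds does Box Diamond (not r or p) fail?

a: successors {b, d, f}; Diamond (not r or p) there: b:F, d:F, f:F. ✗
b: no successors, so Box Diamond (not r or p) holds vacuously. ✓
c: successors {b, d, f}; Diamond (not r or p) there: b:F, d:F, f:F. ✗
d: no successors, so Box Diamond (not r or p) holds vacuously. ✓
e: successors {b, f}; Diamond (not r or p) there: b:F, f:F. ✗
f: no successors, so Box Diamond (not r or p) holds vacuously. ✓
g: successors {b, d, f}; Diamond (not r or p) there: b:F, d:F, f:F. ✗
Satisfying worlds: {b, d, f}.
So Box Diamond (not r or p) fails at the other 4 worlds.

4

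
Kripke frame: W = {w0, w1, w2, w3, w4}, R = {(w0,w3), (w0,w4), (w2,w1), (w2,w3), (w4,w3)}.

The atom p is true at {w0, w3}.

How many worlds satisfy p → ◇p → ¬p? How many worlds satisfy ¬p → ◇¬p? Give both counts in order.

4 and 3

For p → ◇p → ¬p:
w0: p is T, ◇p → ¬p is F. ✗
w1: p is F, ◇p → ¬p is T. ✓
w2: p is F, ◇p → ¬p is T. ✓
w3: p is T, ◇p → ¬p is T. ✓
w4: p is F, ◇p → ¬p is T. ✓
— 4 worlds.
For ¬p → ◇¬p:
w0: ¬p is F, ◇¬p is T. ✓
w1: ¬p is T, ◇¬p is F. ✗
w2: ¬p is T, ◇¬p is T. ✓
w3: ¬p is F, ◇¬p is F. ✓
w4: ¬p is T, ◇¬p is F. ✗
— 3 worlds.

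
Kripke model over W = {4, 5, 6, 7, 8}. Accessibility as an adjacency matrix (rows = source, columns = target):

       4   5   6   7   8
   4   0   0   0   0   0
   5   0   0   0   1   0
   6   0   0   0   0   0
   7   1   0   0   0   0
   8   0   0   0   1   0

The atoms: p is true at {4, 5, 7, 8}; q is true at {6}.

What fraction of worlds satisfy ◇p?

4: no successors, so ◇p fails. ✗
5: successors {7}; p there: 7:T. ✓
6: no successors, so ◇p fails. ✗
7: successors {4}; p there: 4:T. ✓
8: successors {7}; p there: 7:T. ✓
That's 3 of 5 worlds, so 3/5.

3/5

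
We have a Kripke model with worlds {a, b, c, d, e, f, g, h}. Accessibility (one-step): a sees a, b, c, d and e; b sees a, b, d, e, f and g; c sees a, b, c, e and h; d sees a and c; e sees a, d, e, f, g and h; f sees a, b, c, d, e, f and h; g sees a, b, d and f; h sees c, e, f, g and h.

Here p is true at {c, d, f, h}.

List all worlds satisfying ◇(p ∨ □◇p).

{a, b, c, d, e, f, g, h}

a: successors {a, b, c, d, e}; p ∨ □◇p there: a:T, b:T, c:T, d:T, e:T. ✓
b: successors {a, b, d, e, f, g}; p ∨ □◇p there: a:T, b:T, d:T, e:T, f:T, g:T. ✓
c: successors {a, b, c, e, h}; p ∨ □◇p there: a:T, b:T, c:T, e:T, h:T. ✓
d: successors {a, c}; p ∨ □◇p there: a:T, c:T. ✓
e: successors {a, d, e, f, g, h}; p ∨ □◇p there: a:T, d:T, e:T, f:T, g:T, h:T. ✓
f: successors {a, b, c, d, e, f, h}; p ∨ □◇p there: a:T, b:T, c:T, d:T, e:T, f:T, h:T. ✓
g: successors {a, b, d, f}; p ∨ □◇p there: a:T, b:T, d:T, f:T. ✓
h: successors {c, e, f, g, h}; p ∨ □◇p there: c:T, e:T, f:T, g:T, h:T. ✓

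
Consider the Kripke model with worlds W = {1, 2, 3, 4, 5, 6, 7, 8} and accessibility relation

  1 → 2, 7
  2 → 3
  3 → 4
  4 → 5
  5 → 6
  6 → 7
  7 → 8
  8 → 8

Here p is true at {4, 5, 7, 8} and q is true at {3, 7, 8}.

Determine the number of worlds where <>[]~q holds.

3

1: successors {2, 7}; []~q there: 2:F, 7:F. ✗
2: successors {3}; []~q there: 3:T. ✓
3: successors {4}; []~q there: 4:T. ✓
4: successors {5}; []~q there: 5:T. ✓
5: successors {6}; []~q there: 6:F. ✗
6: successors {7}; []~q there: 7:F. ✗
7: successors {8}; []~q there: 8:F. ✗
8: successors {8}; []~q there: 8:F. ✗
Satisfying worlds: {2, 3, 4}.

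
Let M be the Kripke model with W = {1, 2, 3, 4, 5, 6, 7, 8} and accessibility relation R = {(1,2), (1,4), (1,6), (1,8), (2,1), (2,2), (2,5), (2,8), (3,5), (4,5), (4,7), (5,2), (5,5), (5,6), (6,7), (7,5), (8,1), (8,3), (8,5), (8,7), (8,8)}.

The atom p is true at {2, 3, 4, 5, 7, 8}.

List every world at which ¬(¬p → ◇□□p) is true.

{6}

1: ¬p → ◇□□p is T. ✗
2: ¬p → ◇□□p is T. ✗
3: ¬p → ◇□□p is T. ✗
4: ¬p → ◇□□p is T. ✗
5: ¬p → ◇□□p is T. ✗
6: ¬p → ◇□□p is F. ✓
7: ¬p → ◇□□p is T. ✗
8: ¬p → ◇□□p is T. ✗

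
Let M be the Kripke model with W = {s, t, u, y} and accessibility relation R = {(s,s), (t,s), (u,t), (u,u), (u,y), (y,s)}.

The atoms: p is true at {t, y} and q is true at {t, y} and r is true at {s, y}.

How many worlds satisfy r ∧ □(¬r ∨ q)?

s: r is T, □(¬r ∨ q) is F. ✗
t: r is F, □(¬r ∨ q) is F. ✗
u: r is F, □(¬r ∨ q) is T. ✗
y: r is T, □(¬r ∨ q) is F. ✗
Satisfying worlds: ∅.

0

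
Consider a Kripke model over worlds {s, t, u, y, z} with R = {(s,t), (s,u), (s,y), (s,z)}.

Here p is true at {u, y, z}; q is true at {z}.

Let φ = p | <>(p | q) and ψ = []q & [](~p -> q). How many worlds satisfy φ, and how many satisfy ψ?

4 and 4

For p | <>(p | q):
s: p is F, <>(p | q) is T. ✓
t: p is F, <>(p | q) is F. ✗
u: p is T, <>(p | q) is F. ✓
y: p is T, <>(p | q) is F. ✓
z: p is T, <>(p | q) is F. ✓
— 4 worlds.
For []q & [](~p -> q):
s: []q is F, [](~p -> q) is F. ✗
t: []q is T, [](~p -> q) is T. ✓
u: []q is T, [](~p -> q) is T. ✓
y: []q is T, [](~p -> q) is T. ✓
z: []q is T, [](~p -> q) is T. ✓
— 4 worlds.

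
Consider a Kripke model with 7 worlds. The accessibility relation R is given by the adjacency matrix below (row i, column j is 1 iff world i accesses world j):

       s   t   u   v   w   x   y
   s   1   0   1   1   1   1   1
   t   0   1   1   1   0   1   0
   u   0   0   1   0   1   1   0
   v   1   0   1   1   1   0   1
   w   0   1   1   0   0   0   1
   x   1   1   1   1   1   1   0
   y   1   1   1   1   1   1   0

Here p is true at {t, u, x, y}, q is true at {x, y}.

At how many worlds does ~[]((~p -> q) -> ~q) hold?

7

s: []((~p -> q) -> ~q) is F. ✓
t: []((~p -> q) -> ~q) is F. ✓
u: []((~p -> q) -> ~q) is F. ✓
v: []((~p -> q) -> ~q) is F. ✓
w: []((~p -> q) -> ~q) is F. ✓
x: []((~p -> q) -> ~q) is F. ✓
y: []((~p -> q) -> ~q) is F. ✓
Satisfying worlds: {s, t, u, v, w, x, y}.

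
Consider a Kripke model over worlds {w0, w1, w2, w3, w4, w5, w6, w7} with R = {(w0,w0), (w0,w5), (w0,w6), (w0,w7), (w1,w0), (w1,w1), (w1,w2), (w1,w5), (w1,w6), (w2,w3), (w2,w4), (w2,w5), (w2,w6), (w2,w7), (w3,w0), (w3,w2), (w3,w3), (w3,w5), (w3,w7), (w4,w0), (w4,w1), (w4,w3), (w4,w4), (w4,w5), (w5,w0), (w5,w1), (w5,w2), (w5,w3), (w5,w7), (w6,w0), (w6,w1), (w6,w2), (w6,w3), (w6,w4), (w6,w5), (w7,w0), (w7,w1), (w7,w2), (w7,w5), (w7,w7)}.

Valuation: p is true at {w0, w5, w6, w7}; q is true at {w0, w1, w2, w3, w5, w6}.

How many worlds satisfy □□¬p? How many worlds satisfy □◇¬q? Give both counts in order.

0 and 3

For □□¬p:
w0: successors {w0, w5, w6, w7}; □¬p there: w0:F, w5:F, w6:F, w7:F. ✗
w1: successors {w0, w1, w2, w5, w6}; □¬p there: w0:F, w1:F, w2:F, w5:F, w6:F. ✗
w2: successors {w3, w4, w5, w6, w7}; □¬p there: w3:F, w4:F, w5:F, w6:F, w7:F. ✗
w3: successors {w0, w2, w3, w5, w7}; □¬p there: w0:F, w2:F, w3:F, w5:F, w7:F. ✗
w4: successors {w0, w1, w3, w4, w5}; □¬p there: w0:F, w1:F, w3:F, w4:F, w5:F. ✗
w5: successors {w0, w1, w2, w3, w7}; □¬p there: w0:F, w1:F, w2:F, w3:F, w7:F. ✗
w6: successors {w0, w1, w2, w3, w4, w5}; □¬p there: w0:F, w1:F, w2:F, w3:F, w4:F, w5:F. ✗
w7: successors {w0, w1, w2, w5, w7}; □¬p there: w0:F, w1:F, w2:F, w5:F, w7:F. ✗
— 0 worlds.
For □◇¬q:
w0: successors {w0, w5, w6, w7}; ◇¬q there: w0:T, w5:T, w6:T, w7:T. ✓
w1: successors {w0, w1, w2, w5, w6}; ◇¬q there: w0:T, w1:F, w2:T, w5:T, w6:T. ✗
w2: successors {w3, w4, w5, w6, w7}; ◇¬q there: w3:T, w4:T, w5:T, w6:T, w7:T. ✓
w3: successors {w0, w2, w3, w5, w7}; ◇¬q there: w0:T, w2:T, w3:T, w5:T, w7:T. ✓
w4: successors {w0, w1, w3, w4, w5}; ◇¬q there: w0:T, w1:F, w3:T, w4:T, w5:T. ✗
w5: successors {w0, w1, w2, w3, w7}; ◇¬q there: w0:T, w1:F, w2:T, w3:T, w7:T. ✗
w6: successors {w0, w1, w2, w3, w4, w5}; ◇¬q there: w0:T, w1:F, w2:T, w3:T, w4:T, w5:T. ✗
w7: successors {w0, w1, w2, w5, w7}; ◇¬q there: w0:T, w1:F, w2:T, w5:T, w7:T. ✗
— 3 worlds.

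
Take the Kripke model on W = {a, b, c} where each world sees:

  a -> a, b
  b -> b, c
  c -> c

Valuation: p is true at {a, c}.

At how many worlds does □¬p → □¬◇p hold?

a: □¬p is F, □¬◇p is F. ✓
b: □¬p is F, □¬◇p is F. ✓
c: □¬p is F, □¬◇p is F. ✓
Satisfying worlds: {a, b, c}.

3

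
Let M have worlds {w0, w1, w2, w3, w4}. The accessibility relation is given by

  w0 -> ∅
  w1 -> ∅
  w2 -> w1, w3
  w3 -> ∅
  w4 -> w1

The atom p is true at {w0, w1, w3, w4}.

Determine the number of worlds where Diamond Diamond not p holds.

0

w0: no successors, so Diamond Diamond not p fails. ✗
w1: no successors, so Diamond Diamond not p fails. ✗
w2: successors {w1, w3}; Diamond not p there: w1:F, w3:F. ✗
w3: no successors, so Diamond Diamond not p fails. ✗
w4: successors {w1}; Diamond not p there: w1:F. ✗
Satisfying worlds: ∅.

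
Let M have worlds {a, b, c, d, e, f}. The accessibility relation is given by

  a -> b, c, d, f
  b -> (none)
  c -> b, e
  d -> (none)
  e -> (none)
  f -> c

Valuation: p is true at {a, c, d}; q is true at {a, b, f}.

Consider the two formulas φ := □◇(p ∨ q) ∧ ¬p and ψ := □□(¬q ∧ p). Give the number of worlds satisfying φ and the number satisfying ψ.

3 and 4

For □◇(p ∨ q) ∧ ¬p:
a: □◇(p ∨ q) is F, ¬p is F. ✗
b: □◇(p ∨ q) is T, ¬p is T. ✓
c: □◇(p ∨ q) is F, ¬p is F. ✗
d: □◇(p ∨ q) is T, ¬p is F. ✗
e: □◇(p ∨ q) is T, ¬p is T. ✓
f: □◇(p ∨ q) is T, ¬p is T. ✓
— 3 worlds.
For □□(¬q ∧ p):
a: successors {b, c, d, f}; □(¬q ∧ p) there: b:T, c:F, d:T, f:T. ✗
b: no successors, so □□(¬q ∧ p) holds vacuously. ✓
c: successors {b, e}; □(¬q ∧ p) there: b:T, e:T. ✓
d: no successors, so □□(¬q ∧ p) holds vacuously. ✓
e: no successors, so □□(¬q ∧ p) holds vacuously. ✓
f: successors {c}; □(¬q ∧ p) there: c:F. ✗
— 4 worlds.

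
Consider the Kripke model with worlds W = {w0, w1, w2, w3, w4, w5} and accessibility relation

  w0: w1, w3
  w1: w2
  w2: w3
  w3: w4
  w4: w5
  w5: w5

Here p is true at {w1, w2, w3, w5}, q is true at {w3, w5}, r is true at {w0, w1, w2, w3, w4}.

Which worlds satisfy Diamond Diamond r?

w0: successors {w1, w3}; Diamond r there: w1:T, w3:T. ✓
w1: successors {w2}; Diamond r there: w2:T. ✓
w2: successors {w3}; Diamond r there: w3:T. ✓
w3: successors {w4}; Diamond r there: w4:F. ✗
w4: successors {w5}; Diamond r there: w5:F. ✗
w5: successors {w5}; Diamond r there: w5:F. ✗

{w0, w1, w2}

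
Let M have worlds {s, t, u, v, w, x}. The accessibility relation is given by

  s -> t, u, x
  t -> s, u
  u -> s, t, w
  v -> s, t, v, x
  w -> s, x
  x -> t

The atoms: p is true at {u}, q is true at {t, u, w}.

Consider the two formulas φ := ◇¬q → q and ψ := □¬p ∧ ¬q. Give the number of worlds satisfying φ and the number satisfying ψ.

For ◇¬q → q:
s: ◇¬q is T, q is F. ✗
t: ◇¬q is T, q is T. ✓
u: ◇¬q is T, q is T. ✓
v: ◇¬q is T, q is F. ✗
w: ◇¬q is T, q is T. ✓
x: ◇¬q is F, q is F. ✓
— 4 worlds.
For □¬p ∧ ¬q:
s: □¬p is F, ¬q is T. ✗
t: □¬p is F, ¬q is F. ✗
u: □¬p is T, ¬q is F. ✗
v: □¬p is T, ¬q is T. ✓
w: □¬p is T, ¬q is F. ✗
x: □¬p is T, ¬q is T. ✓
— 2 worlds.

4 and 2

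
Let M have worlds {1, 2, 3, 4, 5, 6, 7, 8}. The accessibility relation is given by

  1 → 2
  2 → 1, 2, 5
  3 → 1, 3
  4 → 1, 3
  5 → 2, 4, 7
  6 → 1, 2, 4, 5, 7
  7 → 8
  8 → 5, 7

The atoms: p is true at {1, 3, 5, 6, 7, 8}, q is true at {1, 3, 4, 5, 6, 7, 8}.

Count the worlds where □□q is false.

7

1: successors {2}; □q there: 2:F. ✗
2: successors {1, 2, 5}; □q there: 1:F, 2:F, 5:F. ✗
3: successors {1, 3}; □q there: 1:F, 3:T. ✗
4: successors {1, 3}; □q there: 1:F, 3:T. ✗
5: successors {2, 4, 7}; □q there: 2:F, 4:T, 7:T. ✗
6: successors {1, 2, 4, 5, 7}; □q there: 1:F, 2:F, 4:T, 5:F, 7:T. ✗
7: successors {8}; □q there: 8:T. ✓
8: successors {5, 7}; □q there: 5:F, 7:T. ✗
Satisfying worlds: {7}.
So □□q fails at the other 7 worlds.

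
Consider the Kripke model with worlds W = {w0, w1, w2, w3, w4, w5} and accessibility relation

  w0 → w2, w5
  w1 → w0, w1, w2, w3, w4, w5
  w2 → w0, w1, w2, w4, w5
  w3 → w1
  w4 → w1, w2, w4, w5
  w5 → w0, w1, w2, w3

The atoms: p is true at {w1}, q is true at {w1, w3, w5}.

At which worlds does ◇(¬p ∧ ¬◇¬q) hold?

{w1, w5}

w0: successors {w2, w5}; ¬p ∧ ¬◇¬q there: w2:F, w5:F. ✗
w1: successors {w0, w1, w2, w3, w4, w5}; ¬p ∧ ¬◇¬q there: w0:F, w1:F, w2:F, w3:T, w4:F, w5:F. ✓
w2: successors {w0, w1, w2, w4, w5}; ¬p ∧ ¬◇¬q there: w0:F, w1:F, w2:F, w4:F, w5:F. ✗
w3: successors {w1}; ¬p ∧ ¬◇¬q there: w1:F. ✗
w4: successors {w1, w2, w4, w5}; ¬p ∧ ¬◇¬q there: w1:F, w2:F, w4:F, w5:F. ✗
w5: successors {w0, w1, w2, w3}; ¬p ∧ ¬◇¬q there: w0:F, w1:F, w2:F, w3:T. ✓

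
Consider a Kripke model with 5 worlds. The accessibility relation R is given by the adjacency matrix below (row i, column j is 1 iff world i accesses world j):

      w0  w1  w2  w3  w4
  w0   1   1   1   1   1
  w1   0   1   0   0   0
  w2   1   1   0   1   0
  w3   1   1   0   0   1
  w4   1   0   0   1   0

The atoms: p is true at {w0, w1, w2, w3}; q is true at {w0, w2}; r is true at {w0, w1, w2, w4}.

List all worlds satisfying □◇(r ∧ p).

w0: successors {w0, w1, w2, w3, w4}; ◇(r ∧ p) there: w0:T, w1:T, w2:T, w3:T, w4:T. ✓
w1: successors {w1}; ◇(r ∧ p) there: w1:T. ✓
w2: successors {w0, w1, w3}; ◇(r ∧ p) there: w0:T, w1:T, w3:T. ✓
w3: successors {w0, w1, w4}; ◇(r ∧ p) there: w0:T, w1:T, w4:T. ✓
w4: successors {w0, w3}; ◇(r ∧ p) there: w0:T, w3:T. ✓

{w0, w1, w2, w3, w4}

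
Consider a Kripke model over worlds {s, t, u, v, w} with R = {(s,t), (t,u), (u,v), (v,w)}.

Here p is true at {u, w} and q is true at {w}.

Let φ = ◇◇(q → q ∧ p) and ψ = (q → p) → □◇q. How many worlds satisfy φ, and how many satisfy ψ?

3 and 2

For ◇◇(q → q ∧ p):
s: successors {t}; ◇(q → q ∧ p) there: t:T. ✓
t: successors {u}; ◇(q → q ∧ p) there: u:T. ✓
u: successors {v}; ◇(q → q ∧ p) there: v:T. ✓
v: successors {w}; ◇(q → q ∧ p) there: w:F. ✗
w: no successors, so ◇◇(q → q ∧ p) fails. ✗
— 3 worlds.
For (q → p) → □◇q:
s: q → p is T, □◇q is F. ✗
t: q → p is T, □◇q is F. ✗
u: q → p is T, □◇q is T. ✓
v: q → p is T, □◇q is F. ✗
w: q → p is T, □◇q is T. ✓
— 2 worlds.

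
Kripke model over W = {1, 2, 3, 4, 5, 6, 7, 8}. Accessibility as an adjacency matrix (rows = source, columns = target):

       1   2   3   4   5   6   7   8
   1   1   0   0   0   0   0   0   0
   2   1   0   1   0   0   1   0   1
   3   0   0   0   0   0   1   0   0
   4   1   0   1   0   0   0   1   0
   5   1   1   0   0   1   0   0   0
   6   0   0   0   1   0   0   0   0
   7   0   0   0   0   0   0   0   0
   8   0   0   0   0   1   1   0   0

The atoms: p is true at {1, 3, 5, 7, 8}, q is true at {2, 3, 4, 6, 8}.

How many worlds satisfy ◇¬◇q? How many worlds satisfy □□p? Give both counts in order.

For ◇¬◇q:
1: successors {1}; ¬◇q there: 1:T. ✓
2: successors {1, 3, 6, 8}; ¬◇q there: 1:T, 3:F, 6:F, 8:F. ✓
3: successors {6}; ¬◇q there: 6:F. ✗
4: successors {1, 3, 7}; ¬◇q there: 1:T, 3:F, 7:T. ✓
5: successors {1, 2, 5}; ¬◇q there: 1:T, 2:F, 5:F. ✓
6: successors {4}; ¬◇q there: 4:F. ✗
7: no successors, so ◇¬◇q fails. ✗
8: successors {5, 6}; ¬◇q there: 5:F, 6:F. ✗
— 4 worlds.
For □□p:
1: successors {1}; □p there: 1:T. ✓
2: successors {1, 3, 6, 8}; □p there: 1:T, 3:F, 6:F, 8:F. ✗
3: successors {6}; □p there: 6:F. ✗
4: successors {1, 3, 7}; □p there: 1:T, 3:F, 7:T. ✗
5: successors {1, 2, 5}; □p there: 1:T, 2:F, 5:F. ✗
6: successors {4}; □p there: 4:T. ✓
7: no successors, so □□p holds vacuously. ✓
8: successors {5, 6}; □p there: 5:F, 6:F. ✗
— 3 worlds.

4 and 3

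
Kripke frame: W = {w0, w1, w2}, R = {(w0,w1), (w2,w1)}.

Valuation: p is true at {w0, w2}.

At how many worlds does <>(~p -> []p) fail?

1

w0: successors {w1}; ~p -> []p there: w1:T. ✓
w1: no successors, so <>(~p -> []p) fails. ✗
w2: successors {w1}; ~p -> []p there: w1:T. ✓
Satisfying worlds: {w0, w2}.
So <>(~p -> []p) fails at the other 1 world.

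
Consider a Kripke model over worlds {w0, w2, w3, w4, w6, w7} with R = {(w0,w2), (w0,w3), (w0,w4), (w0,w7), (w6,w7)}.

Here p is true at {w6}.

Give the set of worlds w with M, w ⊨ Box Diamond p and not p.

{w2, w3, w4, w7}

w0: Box Diamond p is F, not p is T. ✗
w2: Box Diamond p is T, not p is T. ✓
w3: Box Diamond p is T, not p is T. ✓
w4: Box Diamond p is T, not p is T. ✓
w6: Box Diamond p is F, not p is F. ✗
w7: Box Diamond p is T, not p is T. ✓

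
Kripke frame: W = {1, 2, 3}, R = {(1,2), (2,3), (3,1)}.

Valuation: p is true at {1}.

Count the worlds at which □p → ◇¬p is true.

1: □p is F, ◇¬p is T. ✓
2: □p is F, ◇¬p is T. ✓
3: □p is T, ◇¬p is F. ✗
Satisfying worlds: {1, 2}.

2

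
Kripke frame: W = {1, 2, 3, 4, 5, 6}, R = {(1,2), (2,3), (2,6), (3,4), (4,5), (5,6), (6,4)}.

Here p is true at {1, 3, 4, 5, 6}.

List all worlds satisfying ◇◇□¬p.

1: successors {2}; ◇□¬p there: 2:F. ✗
2: successors {3, 6}; ◇□¬p there: 3:F, 6:F. ✗
3: successors {4}; ◇□¬p there: 4:F. ✗
4: successors {5}; ◇□¬p there: 5:F. ✗
5: successors {6}; ◇□¬p there: 6:F. ✗
6: successors {4}; ◇□¬p there: 4:F. ✗

∅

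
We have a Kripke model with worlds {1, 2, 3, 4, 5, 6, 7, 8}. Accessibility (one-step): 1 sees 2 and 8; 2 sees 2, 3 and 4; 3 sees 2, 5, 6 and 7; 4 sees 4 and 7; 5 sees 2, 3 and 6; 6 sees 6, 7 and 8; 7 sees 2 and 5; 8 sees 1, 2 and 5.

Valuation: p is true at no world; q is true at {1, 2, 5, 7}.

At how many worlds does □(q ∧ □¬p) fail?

1: successors {2, 8}; q ∧ □¬p there: 2:T, 8:F. ✗
2: successors {2, 3, 4}; q ∧ □¬p there: 2:T, 3:F, 4:F. ✗
3: successors {2, 5, 6, 7}; q ∧ □¬p there: 2:T, 5:T, 6:F, 7:T. ✗
4: successors {4, 7}; q ∧ □¬p there: 4:F, 7:T. ✗
5: successors {2, 3, 6}; q ∧ □¬p there: 2:T, 3:F, 6:F. ✗
6: successors {6, 7, 8}; q ∧ □¬p there: 6:F, 7:T, 8:F. ✗
7: successors {2, 5}; q ∧ □¬p there: 2:T, 5:T. ✓
8: successors {1, 2, 5}; q ∧ □¬p there: 1:T, 2:T, 5:T. ✓
Satisfying worlds: {7, 8}.
So □(q ∧ □¬p) fails at the other 6 worlds.

6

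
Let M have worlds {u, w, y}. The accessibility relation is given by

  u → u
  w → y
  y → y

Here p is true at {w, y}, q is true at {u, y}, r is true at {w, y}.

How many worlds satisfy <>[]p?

u: successors {u}; []p there: u:F. ✗
w: successors {y}; []p there: y:T. ✓
y: successors {y}; []p there: y:T. ✓
Satisfying worlds: {w, y}.

2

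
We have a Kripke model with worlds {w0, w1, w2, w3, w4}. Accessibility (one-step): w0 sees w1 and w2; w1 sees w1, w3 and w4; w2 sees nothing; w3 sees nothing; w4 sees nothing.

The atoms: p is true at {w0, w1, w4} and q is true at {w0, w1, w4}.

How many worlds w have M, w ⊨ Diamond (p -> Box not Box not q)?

w0: successors {w1, w2}; p -> Box not Box not q there: w1:F, w2:T. ✓
w1: successors {w1, w3, w4}; p -> Box not Box not q there: w1:F, w3:T, w4:T. ✓
w2: no successors, so Diamond (p -> Box not Box not q) fails. ✗
w3: no successors, so Diamond (p -> Box not Box not q) fails. ✗
w4: no successors, so Diamond (p -> Box not Box not q) fails. ✗
Satisfying worlds: {w0, w1}.

2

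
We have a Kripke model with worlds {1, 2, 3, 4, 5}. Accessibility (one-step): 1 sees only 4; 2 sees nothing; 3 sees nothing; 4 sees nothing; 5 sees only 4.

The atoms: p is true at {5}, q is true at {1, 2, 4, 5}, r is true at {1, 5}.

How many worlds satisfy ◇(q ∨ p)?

1: successors {4}; q ∨ p there: 4:T. ✓
2: no successors, so ◇(q ∨ p) fails. ✗
3: no successors, so ◇(q ∨ p) fails. ✗
4: no successors, so ◇(q ∨ p) fails. ✗
5: successors {4}; q ∨ p there: 4:T. ✓
Satisfying worlds: {1, 5}.

2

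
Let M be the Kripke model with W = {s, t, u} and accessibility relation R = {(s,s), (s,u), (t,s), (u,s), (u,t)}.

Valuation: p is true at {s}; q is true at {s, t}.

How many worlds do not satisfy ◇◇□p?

2

s: successors {s, u}; ◇□p there: s:F, u:T. ✓
t: successors {s}; ◇□p there: s:F. ✗
u: successors {s, t}; ◇□p there: s:F, t:F. ✗
Satisfying worlds: {s}.
So ◇◇□p fails at the other 2 worlds.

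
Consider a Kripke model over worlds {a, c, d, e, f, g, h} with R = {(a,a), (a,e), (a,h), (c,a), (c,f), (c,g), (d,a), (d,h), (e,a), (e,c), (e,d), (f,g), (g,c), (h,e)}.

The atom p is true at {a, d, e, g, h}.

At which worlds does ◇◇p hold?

{a, c, d, e, g, h}

a: successors {a, e, h}; ◇p there: a:T, e:T, h:T. ✓
c: successors {a, f, g}; ◇p there: a:T, f:T, g:F. ✓
d: successors {a, h}; ◇p there: a:T, h:T. ✓
e: successors {a, c, d}; ◇p there: a:T, c:T, d:T. ✓
f: successors {g}; ◇p there: g:F. ✗
g: successors {c}; ◇p there: c:T. ✓
h: successors {e}; ◇p there: e:T. ✓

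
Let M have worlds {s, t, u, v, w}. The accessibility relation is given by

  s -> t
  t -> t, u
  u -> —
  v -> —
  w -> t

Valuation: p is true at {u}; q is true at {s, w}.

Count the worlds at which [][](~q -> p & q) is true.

s: successors {t}; [](~q -> p & q) there: t:F. ✗
t: successors {t, u}; [](~q -> p & q) there: t:F, u:T. ✗
u: no successors, so [][](~q -> p & q) holds vacuously. ✓
v: no successors, so [][](~q -> p & q) holds vacuously. ✓
w: successors {t}; [](~q -> p & q) there: t:F. ✗
Satisfying worlds: {u, v}.

2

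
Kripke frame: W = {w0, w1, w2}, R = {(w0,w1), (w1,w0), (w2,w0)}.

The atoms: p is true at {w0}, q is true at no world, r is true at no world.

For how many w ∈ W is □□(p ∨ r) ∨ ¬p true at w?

w0: □□(p ∨ r) is T, ¬p is F. ✓
w1: □□(p ∨ r) is F, ¬p is T. ✓
w2: □□(p ∨ r) is F, ¬p is T. ✓
Satisfying worlds: {w0, w1, w2}.

3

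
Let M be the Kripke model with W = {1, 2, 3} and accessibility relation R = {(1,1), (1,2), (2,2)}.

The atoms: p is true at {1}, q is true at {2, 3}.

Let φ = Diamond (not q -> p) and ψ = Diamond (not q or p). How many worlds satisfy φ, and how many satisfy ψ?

For Diamond (not q -> p):
1: successors {1, 2}; not q -> p there: 1:T, 2:T. ✓
2: successors {2}; not q -> p there: 2:T. ✓
3: no successors, so Diamond (not q -> p) fails. ✗
— 2 worlds.
For Diamond (not q or p):
1: successors {1, 2}; not q or p there: 1:T, 2:F. ✓
2: successors {2}; not q or p there: 2:F. ✗
3: no successors, so Diamond (not q or p) fails. ✗
— 1 world.

2 and 1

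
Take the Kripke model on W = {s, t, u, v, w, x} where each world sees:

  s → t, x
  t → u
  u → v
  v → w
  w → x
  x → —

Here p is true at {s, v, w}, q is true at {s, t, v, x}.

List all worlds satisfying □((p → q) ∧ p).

s: successors {t, x}; (p → q) ∧ p there: t:F, x:F. ✗
t: successors {u}; (p → q) ∧ p there: u:F. ✗
u: successors {v}; (p → q) ∧ p there: v:T. ✓
v: successors {w}; (p → q) ∧ p there: w:F. ✗
w: successors {x}; (p → q) ∧ p there: x:F. ✗
x: no successors, so □((p → q) ∧ p) holds vacuously. ✓

{u, x}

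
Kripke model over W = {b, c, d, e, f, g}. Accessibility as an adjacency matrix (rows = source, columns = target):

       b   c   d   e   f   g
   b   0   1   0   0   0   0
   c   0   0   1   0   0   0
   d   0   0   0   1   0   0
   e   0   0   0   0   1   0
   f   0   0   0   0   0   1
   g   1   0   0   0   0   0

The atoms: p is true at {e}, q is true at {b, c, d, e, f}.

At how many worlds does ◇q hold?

b: successors {c}; q there: c:T. ✓
c: successors {d}; q there: d:T. ✓
d: successors {e}; q there: e:T. ✓
e: successors {f}; q there: f:T. ✓
f: successors {g}; q there: g:F. ✗
g: successors {b}; q there: b:T. ✓
Satisfying worlds: {b, c, d, e, g}.

5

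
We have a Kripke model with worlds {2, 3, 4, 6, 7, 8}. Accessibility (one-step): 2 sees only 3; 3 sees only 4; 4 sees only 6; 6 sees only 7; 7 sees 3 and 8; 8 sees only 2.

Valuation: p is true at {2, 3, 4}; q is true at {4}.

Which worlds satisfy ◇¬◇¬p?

{2, 7, 8}

2: successors {3}; ¬◇¬p there: 3:T. ✓
3: successors {4}; ¬◇¬p there: 4:F. ✗
4: successors {6}; ¬◇¬p there: 6:F. ✗
6: successors {7}; ¬◇¬p there: 7:F. ✗
7: successors {3, 8}; ¬◇¬p there: 3:T, 8:T. ✓
8: successors {2}; ¬◇¬p there: 2:T. ✓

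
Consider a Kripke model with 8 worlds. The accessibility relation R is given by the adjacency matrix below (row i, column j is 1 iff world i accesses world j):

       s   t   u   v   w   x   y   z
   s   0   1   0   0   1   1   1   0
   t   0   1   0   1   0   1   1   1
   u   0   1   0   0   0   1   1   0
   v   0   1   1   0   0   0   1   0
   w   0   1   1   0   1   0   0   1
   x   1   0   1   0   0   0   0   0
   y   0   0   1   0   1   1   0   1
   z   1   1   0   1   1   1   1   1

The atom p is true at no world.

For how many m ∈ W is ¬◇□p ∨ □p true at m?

s: ¬◇□p is T, □p is F. ✓
t: ¬◇□p is T, □p is F. ✓
u: ¬◇□p is T, □p is F. ✓
v: ¬◇□p is T, □p is F. ✓
w: ¬◇□p is T, □p is F. ✓
x: ¬◇□p is T, □p is F. ✓
y: ¬◇□p is T, □p is F. ✓
z: ¬◇□p is T, □p is F. ✓
Satisfying worlds: {s, t, u, v, w, x, y, z}.

8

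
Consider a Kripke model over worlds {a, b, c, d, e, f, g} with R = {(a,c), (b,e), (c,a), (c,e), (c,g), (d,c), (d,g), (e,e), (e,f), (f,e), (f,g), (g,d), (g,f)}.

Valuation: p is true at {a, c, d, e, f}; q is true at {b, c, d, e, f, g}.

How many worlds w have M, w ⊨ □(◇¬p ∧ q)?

a: successors {c}; ◇¬p ∧ q there: c:T. ✓
b: successors {e}; ◇¬p ∧ q there: e:F. ✗
c: successors {a, e, g}; ◇¬p ∧ q there: a:F, e:F, g:F. ✗
d: successors {c, g}; ◇¬p ∧ q there: c:T, g:F. ✗
e: successors {e, f}; ◇¬p ∧ q there: e:F, f:T. ✗
f: successors {e, g}; ◇¬p ∧ q there: e:F, g:F. ✗
g: successors {d, f}; ◇¬p ∧ q there: d:T, f:T. ✓
Satisfying worlds: {a, g}.

2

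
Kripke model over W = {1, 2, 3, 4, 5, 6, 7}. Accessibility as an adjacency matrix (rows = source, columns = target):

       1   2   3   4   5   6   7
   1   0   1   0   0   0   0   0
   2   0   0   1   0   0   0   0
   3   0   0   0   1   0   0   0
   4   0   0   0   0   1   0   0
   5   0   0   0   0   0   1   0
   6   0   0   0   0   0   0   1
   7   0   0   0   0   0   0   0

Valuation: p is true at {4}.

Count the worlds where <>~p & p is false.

6

1: <>~p is T, p is F. ✗
2: <>~p is T, p is F. ✗
3: <>~p is F, p is F. ✗
4: <>~p is T, p is T. ✓
5: <>~p is T, p is F. ✗
6: <>~p is T, p is F. ✗
7: <>~p is F, p is F. ✗
Satisfying worlds: {4}.
So <>~p & p fails at the other 6 worlds.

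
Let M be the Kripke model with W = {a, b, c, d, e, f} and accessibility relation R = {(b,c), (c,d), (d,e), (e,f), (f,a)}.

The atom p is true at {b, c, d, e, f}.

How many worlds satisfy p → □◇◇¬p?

2

a: p is F, □◇◇¬p is T. ✓
b: p is T, □◇◇¬p is F. ✗
c: p is T, □◇◇¬p is F. ✗
d: p is T, □◇◇¬p is T. ✓
e: p is T, □◇◇¬p is F. ✗
f: p is T, □◇◇¬p is F. ✗
Satisfying worlds: {a, d}.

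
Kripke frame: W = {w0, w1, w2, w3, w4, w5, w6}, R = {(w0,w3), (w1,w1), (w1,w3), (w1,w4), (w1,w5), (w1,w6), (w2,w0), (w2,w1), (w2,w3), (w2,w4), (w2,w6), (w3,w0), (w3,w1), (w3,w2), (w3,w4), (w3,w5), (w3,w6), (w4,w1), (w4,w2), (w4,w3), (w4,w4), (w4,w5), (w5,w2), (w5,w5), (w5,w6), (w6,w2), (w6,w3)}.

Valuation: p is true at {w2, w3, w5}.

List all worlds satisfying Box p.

w0: successors {w3}; p there: w3:T. ✓
w1: successors {w1, w3, w4, w5, w6}; p there: w1:F, w3:T, w4:F, w5:T, w6:F. ✗
w2: successors {w0, w1, w3, w4, w6}; p there: w0:F, w1:F, w3:T, w4:F, w6:F. ✗
w3: successors {w0, w1, w2, w4, w5, w6}; p there: w0:F, w1:F, w2:T, w4:F, w5:T, w6:F. ✗
w4: successors {w1, w2, w3, w4, w5}; p there: w1:F, w2:T, w3:T, w4:F, w5:T. ✗
w5: successors {w2, w5, w6}; p there: w2:T, w5:T, w6:F. ✗
w6: successors {w2, w3}; p there: w2:T, w3:T. ✓

{w0, w6}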